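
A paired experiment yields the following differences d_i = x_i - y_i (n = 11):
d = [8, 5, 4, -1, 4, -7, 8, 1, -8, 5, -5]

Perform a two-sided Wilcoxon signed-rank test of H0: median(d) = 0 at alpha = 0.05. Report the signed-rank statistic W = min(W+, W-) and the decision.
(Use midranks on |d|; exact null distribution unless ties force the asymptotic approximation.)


Step 1: Drop any zero differences (none here) and take |d_i|.
|d| = [8, 5, 4, 1, 4, 7, 8, 1, 8, 5, 5]
Step 2: Midrank |d_i| (ties get averaged ranks).
ranks: |8|->10, |5|->6, |4|->3.5, |1|->1.5, |4|->3.5, |7|->8, |8|->10, |1|->1.5, |8|->10, |5|->6, |5|->6
Step 3: Attach original signs; sum ranks with positive sign and with negative sign.
W+ = 10 + 6 + 3.5 + 3.5 + 10 + 1.5 + 6 = 40.5
W- = 1.5 + 8 + 10 + 6 = 25.5
(Check: W+ + W- = 66 should equal n(n+1)/2 = 66.)
Step 4: Test statistic W = min(W+, W-) = 25.5.
Step 5: Ties in |d|, so use the tie-corrected normal approximation.
        E[W] = n(n+1)/4 = 11*12/4 = 33.
        Tie groups: |d|=1 (t=2), |d|=4 (t=2), |d|=5 (t=3), |d|=8 (t=3); sum(t^3 - t) = 60.
        Var[W] = n(n+1)(2n+1)/24 - sum(t^3-t)/48 = 3036/24 - 60/48 = 125.25.
        z = (W - E[W]) / sqrt(Var[W]) = (25.5 - 33) / 11.1915 = -0.6702.
        Two-sided p = 2*Phi(z) = 0.502762.
Step 6: alpha = 0.05. fail to reject H0.

W+ = 40.5, W- = 25.5, W = min = 25.5, p = 0.502762, fail to reject H0.


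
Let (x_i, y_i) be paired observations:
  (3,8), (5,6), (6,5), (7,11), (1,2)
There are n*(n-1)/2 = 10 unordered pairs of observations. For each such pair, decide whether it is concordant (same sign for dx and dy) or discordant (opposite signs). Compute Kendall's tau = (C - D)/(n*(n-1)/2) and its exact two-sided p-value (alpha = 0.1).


Step 1: Enumerate the 10 unordered pairs (i,j) with i<j and classify each by sign(x_j-x_i) * sign(y_j-y_i).
  (1,2):dx=+2,dy=-2->D; (1,3):dx=+3,dy=-3->D; (1,4):dx=+4,dy=+3->C; (1,5):dx=-2,dy=-6->C
  (2,3):dx=+1,dy=-1->D; (2,4):dx=+2,dy=+5->C; (2,5):dx=-4,dy=-4->C; (3,4):dx=+1,dy=+6->C
  (3,5):dx=-5,dy=-3->C; (4,5):dx=-6,dy=-9->C
Step 2: C = 7, D = 3, total pairs = 10.
Step 3: tau = (C - D)/(n(n-1)/2) = (7 - 3)/10 = 0.400000.
Step 4: Exact two-sided p-value (enumerate n! = 120 permutations of y under H0): p = 0.483333.
Step 5: alpha = 0.1. fail to reject H0.

tau_b = 0.4000 (C=7, D=3), p = 0.483333, fail to reject H0.


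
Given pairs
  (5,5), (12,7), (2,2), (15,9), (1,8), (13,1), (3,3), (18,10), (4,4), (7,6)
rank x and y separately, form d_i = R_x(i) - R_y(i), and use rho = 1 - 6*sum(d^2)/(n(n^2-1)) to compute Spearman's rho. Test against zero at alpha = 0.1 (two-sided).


Step 1: Rank x and y separately (midranks; no ties here).
rank(x): 5->5, 12->7, 2->2, 15->9, 1->1, 13->8, 3->3, 18->10, 4->4, 7->6
rank(y): 5->5, 7->7, 2->2, 9->9, 8->8, 1->1, 3->3, 10->10, 4->4, 6->6
Step 2: d_i = R_x(i) - R_y(i); compute d_i^2.
  (5-5)^2=0, (7-7)^2=0, (2-2)^2=0, (9-9)^2=0, (1-8)^2=49, (8-1)^2=49, (3-3)^2=0, (10-10)^2=0, (4-4)^2=0, (6-6)^2=0
sum(d^2) = 98.
Step 3: rho = 1 - 6*98 / (10*(10^2 - 1)) = 1 - 588/990 = 0.406061.
Step 4: Under H0, t = rho * sqrt((n-2)/(1-rho^2)) = 1.2568 ~ t(8).
Step 5: Two-sided p-value from the t-distribution with 8 df = 0.244282.
Step 6: alpha = 0.1. fail to reject H0.

rho = 0.4061, p = 0.244282, fail to reject H0 at alpha = 0.1.


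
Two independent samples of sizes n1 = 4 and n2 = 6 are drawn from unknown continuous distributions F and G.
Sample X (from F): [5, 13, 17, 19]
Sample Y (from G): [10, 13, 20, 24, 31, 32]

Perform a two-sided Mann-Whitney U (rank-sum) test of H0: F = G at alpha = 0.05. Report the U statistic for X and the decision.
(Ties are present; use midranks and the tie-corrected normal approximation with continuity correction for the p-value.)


Step 1: Combine and sort all 10 observations; assign midranks.
sorted (value, group): (5,X), (10,Y), (13,X), (13,Y), (17,X), (19,X), (20,Y), (24,Y), (31,Y), (32,Y)
ranks: 5->1, 10->2, 13->3.5, 13->3.5, 17->5, 19->6, 20->7, 24->8, 31->9, 32->10
Step 2: Rank sum for X: R1 = 1 + 3.5 + 5 + 6 = 15.5.
Step 3: U_X = R1 - n1(n1+1)/2 = 15.5 - 4*5/2 = 15.5 - 10 = 5.5.
       U_Y = n1*n2 - U_X = 24 - 5.5 = 18.5.
Step 4: Ties are present, so use the tie-corrected normal approximation (with continuity correction) for the p-value.
Step 5: p-value = 0.199458; compare to alpha = 0.05. fail to reject H0.

U_X = 5.5, p = 0.199458, fail to reject H0 at alpha = 0.05.


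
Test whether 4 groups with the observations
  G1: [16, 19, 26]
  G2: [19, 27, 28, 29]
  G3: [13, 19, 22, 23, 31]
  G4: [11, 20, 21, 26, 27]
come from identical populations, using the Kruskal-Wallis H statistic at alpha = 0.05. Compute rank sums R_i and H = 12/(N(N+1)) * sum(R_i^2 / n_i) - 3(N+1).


Step 1: Combine all N = 17 observations and assign midranks.
sorted (value, group, rank): (11,G4,1), (13,G3,2), (16,G1,3), (19,G1,5), (19,G2,5), (19,G3,5), (20,G4,7), (21,G4,8), (22,G3,9), (23,G3,10), (26,G1,11.5), (26,G4,11.5), (27,G2,13.5), (27,G4,13.5), (28,G2,15), (29,G2,16), (31,G3,17)
Step 2: Sum ranks within each group.
R_1 = 19.5 (n_1 = 3)
R_2 = 49.5 (n_2 = 4)
R_3 = 43 (n_3 = 5)
R_4 = 41 (n_4 = 5)
Step 3: H = 12/(N(N+1)) * sum(R_i^2/n_i) - 3(N+1)
     = 12/(17*18) * (19.5^2/3 + 49.5^2/4 + 43^2/5 + 41^2/5) - 3*18
     = 0.039216 * 1445.31 - 54
     = 2.678922.
Step 4: Ties present; correction factor C = 1 - 36/(17^3 - 17) = 0.992647. Corrected H = 2.678922 / 0.992647 = 2.698765.
Step 5: Under H0, H ~ chi^2(3); p-value = 0.440437.
Step 6: alpha = 0.05. fail to reject H0.

H = 2.6988, df = 3, p = 0.440437, fail to reject H0.


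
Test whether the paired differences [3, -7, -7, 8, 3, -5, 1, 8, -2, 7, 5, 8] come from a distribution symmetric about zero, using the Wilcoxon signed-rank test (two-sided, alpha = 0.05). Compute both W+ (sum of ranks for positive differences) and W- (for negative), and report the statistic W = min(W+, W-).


Step 1: Drop any zero differences (none here) and take |d_i|.
|d| = [3, 7, 7, 8, 3, 5, 1, 8, 2, 7, 5, 8]
Step 2: Midrank |d_i| (ties get averaged ranks).
ranks: |3|->3.5, |7|->8, |7|->8, |8|->11, |3|->3.5, |5|->5.5, |1|->1, |8|->11, |2|->2, |7|->8, |5|->5.5, |8|->11
Step 3: Attach original signs; sum ranks with positive sign and with negative sign.
W+ = 3.5 + 11 + 3.5 + 1 + 11 + 8 + 5.5 + 11 = 54.5
W- = 8 + 8 + 5.5 + 2 = 23.5
(Check: W+ + W- = 78 should equal n(n+1)/2 = 78.)
Step 4: Test statistic W = min(W+, W-) = 23.5.
Step 5: Ties in |d|, so use the tie-corrected normal approximation.
        E[W] = n(n+1)/4 = 12*13/4 = 39.
        Tie groups: |d|=3 (t=2), |d|=5 (t=2), |d|=7 (t=3), |d|=8 (t=3); sum(t^3 - t) = 60.
        Var[W] = n(n+1)(2n+1)/24 - sum(t^3-t)/48 = 3900/24 - 60/48 = 161.25.
        z = (W - E[W]) / sqrt(Var[W]) = (23.5 - 39) / 12.6984 = -1.2206.
        Two-sided p = 2*Phi(z) = 0.222228.
Step 6: alpha = 0.05. fail to reject H0.

W+ = 54.5, W- = 23.5, W = min = 23.5, p = 0.222228, fail to reject H0.


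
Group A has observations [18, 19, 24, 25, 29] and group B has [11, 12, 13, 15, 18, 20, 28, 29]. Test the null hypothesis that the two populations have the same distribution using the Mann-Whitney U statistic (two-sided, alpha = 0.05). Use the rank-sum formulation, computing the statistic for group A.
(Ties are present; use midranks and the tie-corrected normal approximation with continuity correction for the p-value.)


Step 1: Combine and sort all 13 observations; assign midranks.
sorted (value, group): (11,Y), (12,Y), (13,Y), (15,Y), (18,X), (18,Y), (19,X), (20,Y), (24,X), (25,X), (28,Y), (29,X), (29,Y)
ranks: 11->1, 12->2, 13->3, 15->4, 18->5.5, 18->5.5, 19->7, 20->8, 24->9, 25->10, 28->11, 29->12.5, 29->12.5
Step 2: Rank sum for X: R1 = 5.5 + 7 + 9 + 10 + 12.5 = 44.
Step 3: U_X = R1 - n1(n1+1)/2 = 44 - 5*6/2 = 44 - 15 = 29.
       U_Y = n1*n2 - U_X = 40 - 29 = 11.
Step 4: Ties are present, so use the tie-corrected normal approximation (with continuity correction) for the p-value.
Step 5: p-value = 0.212139; compare to alpha = 0.05. fail to reject H0.

U_X = 29, p = 0.212139, fail to reject H0 at alpha = 0.05.


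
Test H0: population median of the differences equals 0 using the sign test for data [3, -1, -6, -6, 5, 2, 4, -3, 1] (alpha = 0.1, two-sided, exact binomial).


Step 1: Discard zero differences. Original n = 9; n_eff = number of nonzero differences = 9.
Nonzero differences (with sign): +3, -1, -6, -6, +5, +2, +4, -3, +1
Step 2: Count signs: positive = 5, negative = 4.
Step 3: Under H0: P(positive) = 0.5, so the number of positives S ~ Bin(9, 0.5).
Step 4: Two-sided exact p-value = sum of Bin(9,0.5) probabilities at or below the observed probability = 1.000000.
Step 5: alpha = 0.1. fail to reject H0.

n_eff = 9, pos = 5, neg = 4, p = 1.000000, fail to reject H0.


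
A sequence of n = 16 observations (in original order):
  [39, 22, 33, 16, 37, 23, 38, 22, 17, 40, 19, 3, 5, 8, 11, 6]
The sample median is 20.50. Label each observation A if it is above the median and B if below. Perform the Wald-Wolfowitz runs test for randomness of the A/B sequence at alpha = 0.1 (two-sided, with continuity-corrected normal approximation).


Step 1: Compute median = 20.50; label A = above, B = below.
Labels in order: AAABAAAABABBBBBB  (n_A = 8, n_B = 8)
Step 2: Count runs R = 6.
Step 3: Under H0 (random ordering), E[R] = 2*n_A*n_B/(n_A+n_B) + 1 = 2*8*8/16 + 1 = 9.0000.
        Var[R] = 2*n_A*n_B*(2*n_A*n_B - n_A - n_B) / ((n_A+n_B)^2 * (n_A+n_B-1)) = 14336/3840 = 3.7333.
        SD[R] = 1.9322.
Step 4: Continuity-corrected z = (R + 0.5 - E[R]) / SD[R] = (6 + 0.5 - 9.0000) / 1.9322 = -1.2939.
Step 5: Two-sided p-value via normal approximation = 2*(1 - Phi(|z|)) = 0.195709.
Step 6: alpha = 0.1. fail to reject H0.

R = 6, z = -1.2939, p = 0.195709, fail to reject H0.


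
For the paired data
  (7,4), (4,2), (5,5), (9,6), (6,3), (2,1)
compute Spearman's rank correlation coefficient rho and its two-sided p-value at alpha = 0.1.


Step 1: Rank x and y separately (midranks; no ties here).
rank(x): 7->5, 4->2, 5->3, 9->6, 6->4, 2->1
rank(y): 4->4, 2->2, 5->5, 6->6, 3->3, 1->1
Step 2: d_i = R_x(i) - R_y(i); compute d_i^2.
  (5-4)^2=1, (2-2)^2=0, (3-5)^2=4, (6-6)^2=0, (4-3)^2=1, (1-1)^2=0
sum(d^2) = 6.
Step 3: rho = 1 - 6*6 / (6*(6^2 - 1)) = 1 - 36/210 = 0.828571.
Step 4: Under H0, t = rho * sqrt((n-2)/(1-rho^2)) = 2.9598 ~ t(4).
Step 5: Two-sided p-value from the t-distribution with 4 df = 0.041563.
Step 6: alpha = 0.1. reject H0.

rho = 0.8286, p = 0.041563, reject H0 at alpha = 0.1.


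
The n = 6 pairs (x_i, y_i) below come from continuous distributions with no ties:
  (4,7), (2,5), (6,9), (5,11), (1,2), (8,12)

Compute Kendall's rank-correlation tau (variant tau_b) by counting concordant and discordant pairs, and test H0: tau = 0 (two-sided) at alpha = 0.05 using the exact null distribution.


Step 1: Enumerate the 15 unordered pairs (i,j) with i<j and classify each by sign(x_j-x_i) * sign(y_j-y_i).
  (1,2):dx=-2,dy=-2->C; (1,3):dx=+2,dy=+2->C; (1,4):dx=+1,dy=+4->C; (1,5):dx=-3,dy=-5->C
  (1,6):dx=+4,dy=+5->C; (2,3):dx=+4,dy=+4->C; (2,4):dx=+3,dy=+6->C; (2,5):dx=-1,dy=-3->C
  (2,6):dx=+6,dy=+7->C; (3,4):dx=-1,dy=+2->D; (3,5):dx=-5,dy=-7->C; (3,6):dx=+2,dy=+3->C
  (4,5):dx=-4,dy=-9->C; (4,6):dx=+3,dy=+1->C; (5,6):dx=+7,dy=+10->C
Step 2: C = 14, D = 1, total pairs = 15.
Step 3: tau = (C - D)/(n(n-1)/2) = (14 - 1)/15 = 0.866667.
Step 4: Exact two-sided p-value (enumerate n! = 720 permutations of y under H0): p = 0.016667.
Step 5: alpha = 0.05. reject H0.

tau_b = 0.8667 (C=14, D=1), p = 0.016667, reject H0.


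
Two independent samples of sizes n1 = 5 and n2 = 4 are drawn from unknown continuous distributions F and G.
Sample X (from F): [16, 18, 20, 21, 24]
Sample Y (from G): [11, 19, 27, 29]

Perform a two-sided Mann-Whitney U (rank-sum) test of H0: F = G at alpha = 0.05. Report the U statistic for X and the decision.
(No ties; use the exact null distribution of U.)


Step 1: Combine and sort all 9 observations; assign midranks.
sorted (value, group): (11,Y), (16,X), (18,X), (19,Y), (20,X), (21,X), (24,X), (27,Y), (29,Y)
ranks: 11->1, 16->2, 18->3, 19->4, 20->5, 21->6, 24->7, 27->8, 29->9
Step 2: Rank sum for X: R1 = 2 + 3 + 5 + 6 + 7 = 23.
Step 3: U_X = R1 - n1(n1+1)/2 = 23 - 5*6/2 = 23 - 15 = 8.
       U_Y = n1*n2 - U_X = 20 - 8 = 12.
Step 4: No ties, so the exact null distribution of U (based on enumerating the C(9,5) = 126 equally likely rank assignments) gives the two-sided p-value.
Step 5: p-value = 0.730159; compare to alpha = 0.05. fail to reject H0.

U_X = 8, p = 0.730159, fail to reject H0 at alpha = 0.05.


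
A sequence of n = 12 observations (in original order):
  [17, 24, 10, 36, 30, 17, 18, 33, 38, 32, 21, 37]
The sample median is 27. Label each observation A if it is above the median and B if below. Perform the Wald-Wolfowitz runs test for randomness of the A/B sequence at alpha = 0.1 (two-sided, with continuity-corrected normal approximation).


Step 1: Compute median = 27; label A = above, B = below.
Labels in order: BBBAABBAAABA  (n_A = 6, n_B = 6)
Step 2: Count runs R = 6.
Step 3: Under H0 (random ordering), E[R] = 2*n_A*n_B/(n_A+n_B) + 1 = 2*6*6/12 + 1 = 7.0000.
        Var[R] = 2*n_A*n_B*(2*n_A*n_B - n_A - n_B) / ((n_A+n_B)^2 * (n_A+n_B-1)) = 4320/1584 = 2.7273.
        SD[R] = 1.6514.
Step 4: Continuity-corrected z = (R + 0.5 - E[R]) / SD[R] = (6 + 0.5 - 7.0000) / 1.6514 = -0.3028.
Step 5: Two-sided p-value via normal approximation = 2*(1 - Phi(|z|)) = 0.762069.
Step 6: alpha = 0.1. fail to reject H0.

R = 6, z = -0.3028, p = 0.762069, fail to reject H0.


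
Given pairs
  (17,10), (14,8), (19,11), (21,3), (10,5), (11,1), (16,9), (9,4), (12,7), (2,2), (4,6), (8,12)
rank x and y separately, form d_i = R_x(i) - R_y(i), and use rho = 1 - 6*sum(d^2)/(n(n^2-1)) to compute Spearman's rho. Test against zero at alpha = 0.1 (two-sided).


Step 1: Rank x and y separately (midranks; no ties here).
rank(x): 17->10, 14->8, 19->11, 21->12, 10->5, 11->6, 16->9, 9->4, 12->7, 2->1, 4->2, 8->3
rank(y): 10->10, 8->8, 11->11, 3->3, 5->5, 1->1, 9->9, 4->4, 7->7, 2->2, 6->6, 12->12
Step 2: d_i = R_x(i) - R_y(i); compute d_i^2.
  (10-10)^2=0, (8-8)^2=0, (11-11)^2=0, (12-3)^2=81, (5-5)^2=0, (6-1)^2=25, (9-9)^2=0, (4-4)^2=0, (7-7)^2=0, (1-2)^2=1, (2-6)^2=16, (3-12)^2=81
sum(d^2) = 204.
Step 3: rho = 1 - 6*204 / (12*(12^2 - 1)) = 1 - 1224/1716 = 0.286713.
Step 4: Under H0, t = rho * sqrt((n-2)/(1-rho^2)) = 0.9464 ~ t(10).
Step 5: Two-sided p-value from the t-distribution with 10 df = 0.366251.
Step 6: alpha = 0.1. fail to reject H0.

rho = 0.2867, p = 0.366251, fail to reject H0 at alpha = 0.1.


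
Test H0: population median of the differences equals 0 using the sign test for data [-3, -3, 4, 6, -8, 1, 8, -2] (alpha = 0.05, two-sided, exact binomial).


Step 1: Discard zero differences. Original n = 8; n_eff = number of nonzero differences = 8.
Nonzero differences (with sign): -3, -3, +4, +6, -8, +1, +8, -2
Step 2: Count signs: positive = 4, negative = 4.
Step 3: Under H0: P(positive) = 0.5, so the number of positives S ~ Bin(8, 0.5).
Step 4: Two-sided exact p-value = sum of Bin(8,0.5) probabilities at or below the observed probability = 1.000000.
Step 5: alpha = 0.05. fail to reject H0.

n_eff = 8, pos = 4, neg = 4, p = 1.000000, fail to reject H0.


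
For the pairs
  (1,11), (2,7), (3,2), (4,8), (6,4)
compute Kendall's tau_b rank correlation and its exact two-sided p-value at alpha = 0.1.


Step 1: Enumerate the 10 unordered pairs (i,j) with i<j and classify each by sign(x_j-x_i) * sign(y_j-y_i).
  (1,2):dx=+1,dy=-4->D; (1,3):dx=+2,dy=-9->D; (1,4):dx=+3,dy=-3->D; (1,5):dx=+5,dy=-7->D
  (2,3):dx=+1,dy=-5->D; (2,4):dx=+2,dy=+1->C; (2,5):dx=+4,dy=-3->D; (3,4):dx=+1,dy=+6->C
  (3,5):dx=+3,dy=+2->C; (4,5):dx=+2,dy=-4->D
Step 2: C = 3, D = 7, total pairs = 10.
Step 3: tau = (C - D)/(n(n-1)/2) = (3 - 7)/10 = -0.400000.
Step 4: Exact two-sided p-value (enumerate n! = 120 permutations of y under H0): p = 0.483333.
Step 5: alpha = 0.1. fail to reject H0.

tau_b = -0.4000 (C=3, D=7), p = 0.483333, fail to reject H0.


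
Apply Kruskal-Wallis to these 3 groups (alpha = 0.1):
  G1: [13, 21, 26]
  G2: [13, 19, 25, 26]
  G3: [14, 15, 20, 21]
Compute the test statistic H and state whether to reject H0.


Step 1: Combine all N = 11 observations and assign midranks.
sorted (value, group, rank): (13,G1,1.5), (13,G2,1.5), (14,G3,3), (15,G3,4), (19,G2,5), (20,G3,6), (21,G1,7.5), (21,G3,7.5), (25,G2,9), (26,G1,10.5), (26,G2,10.5)
Step 2: Sum ranks within each group.
R_1 = 19.5 (n_1 = 3)
R_2 = 26 (n_2 = 4)
R_3 = 20.5 (n_3 = 4)
Step 3: H = 12/(N(N+1)) * sum(R_i^2/n_i) - 3(N+1)
     = 12/(11*12) * (19.5^2/3 + 26^2/4 + 20.5^2/4) - 3*12
     = 0.090909 * 400.812 - 36
     = 0.437500.
Step 4: Ties present; correction factor C = 1 - 18/(11^3 - 11) = 0.986364. Corrected H = 0.437500 / 0.986364 = 0.443548.
Step 5: Under H0, H ~ chi^2(2); p-value = 0.801096.
Step 6: alpha = 0.1. fail to reject H0.

H = 0.4435, df = 2, p = 0.801096, fail to reject H0.


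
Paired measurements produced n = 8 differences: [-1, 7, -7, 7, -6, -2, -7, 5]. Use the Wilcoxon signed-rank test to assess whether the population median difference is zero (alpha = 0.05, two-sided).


Step 1: Drop any zero differences (none here) and take |d_i|.
|d| = [1, 7, 7, 7, 6, 2, 7, 5]
Step 2: Midrank |d_i| (ties get averaged ranks).
ranks: |1|->1, |7|->6.5, |7|->6.5, |7|->6.5, |6|->4, |2|->2, |7|->6.5, |5|->3
Step 3: Attach original signs; sum ranks with positive sign and with negative sign.
W+ = 6.5 + 6.5 + 3 = 16
W- = 1 + 6.5 + 4 + 2 + 6.5 = 20
(Check: W+ + W- = 36 should equal n(n+1)/2 = 36.)
Step 4: Test statistic W = min(W+, W-) = 16.
Step 5: Ties in |d|, so use the tie-corrected normal approximation.
        E[W] = n(n+1)/4 = 8*9/4 = 18.
        Tie groups: |d|=7 (t=4); sum(t^3 - t) = 60.
        Var[W] = n(n+1)(2n+1)/24 - sum(t^3-t)/48 = 1224/24 - 60/48 = 49.75.
        z = (W - E[W]) / sqrt(Var[W]) = (16 - 18) / 7.0534 = -0.2836.
        Two-sided p = 2*Phi(z) = 0.776753.
Step 6: alpha = 0.05. fail to reject H0.

W+ = 16, W- = 20, W = min = 16, p = 0.776753, fail to reject H0.


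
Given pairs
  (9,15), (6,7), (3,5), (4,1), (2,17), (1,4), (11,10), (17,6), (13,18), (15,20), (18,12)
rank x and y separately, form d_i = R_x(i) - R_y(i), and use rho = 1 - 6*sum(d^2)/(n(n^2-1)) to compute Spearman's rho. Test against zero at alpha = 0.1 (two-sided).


Step 1: Rank x and y separately (midranks; no ties here).
rank(x): 9->6, 6->5, 3->3, 4->4, 2->2, 1->1, 11->7, 17->10, 13->8, 15->9, 18->11
rank(y): 15->8, 7->5, 5->3, 1->1, 17->9, 4->2, 10->6, 6->4, 18->10, 20->11, 12->7
Step 2: d_i = R_x(i) - R_y(i); compute d_i^2.
  (6-8)^2=4, (5-5)^2=0, (3-3)^2=0, (4-1)^2=9, (2-9)^2=49, (1-2)^2=1, (7-6)^2=1, (10-4)^2=36, (8-10)^2=4, (9-11)^2=4, (11-7)^2=16
sum(d^2) = 124.
Step 3: rho = 1 - 6*124 / (11*(11^2 - 1)) = 1 - 744/1320 = 0.436364.
Step 4: Under H0, t = rho * sqrt((n-2)/(1-rho^2)) = 1.4549 ~ t(9).
Step 5: Two-sided p-value from the t-distribution with 9 df = 0.179665.
Step 6: alpha = 0.1. fail to reject H0.

rho = 0.4364, p = 0.179665, fail to reject H0 at alpha = 0.1.


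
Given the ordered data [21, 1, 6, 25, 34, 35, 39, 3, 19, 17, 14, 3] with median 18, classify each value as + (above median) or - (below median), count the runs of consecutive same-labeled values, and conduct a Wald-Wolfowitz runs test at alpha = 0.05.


Step 1: Compute median = 18; label A = above, B = below.
Labels in order: ABBAAAABABBB  (n_A = 6, n_B = 6)
Step 2: Count runs R = 6.
Step 3: Under H0 (random ordering), E[R] = 2*n_A*n_B/(n_A+n_B) + 1 = 2*6*6/12 + 1 = 7.0000.
        Var[R] = 2*n_A*n_B*(2*n_A*n_B - n_A - n_B) / ((n_A+n_B)^2 * (n_A+n_B-1)) = 4320/1584 = 2.7273.
        SD[R] = 1.6514.
Step 4: Continuity-corrected z = (R + 0.5 - E[R]) / SD[R] = (6 + 0.5 - 7.0000) / 1.6514 = -0.3028.
Step 5: Two-sided p-value via normal approximation = 2*(1 - Phi(|z|)) = 0.762069.
Step 6: alpha = 0.05. fail to reject H0.

R = 6, z = -0.3028, p = 0.762069, fail to reject H0.


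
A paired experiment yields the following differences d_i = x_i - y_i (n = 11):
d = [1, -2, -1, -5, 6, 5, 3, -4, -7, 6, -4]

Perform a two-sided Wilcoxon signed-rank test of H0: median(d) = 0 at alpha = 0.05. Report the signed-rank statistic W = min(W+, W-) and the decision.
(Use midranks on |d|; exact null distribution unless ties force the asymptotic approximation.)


Step 1: Drop any zero differences (none here) and take |d_i|.
|d| = [1, 2, 1, 5, 6, 5, 3, 4, 7, 6, 4]
Step 2: Midrank |d_i| (ties get averaged ranks).
ranks: |1|->1.5, |2|->3, |1|->1.5, |5|->7.5, |6|->9.5, |5|->7.5, |3|->4, |4|->5.5, |7|->11, |6|->9.5, |4|->5.5
Step 3: Attach original signs; sum ranks with positive sign and with negative sign.
W+ = 1.5 + 9.5 + 7.5 + 4 + 9.5 = 32
W- = 3 + 1.5 + 7.5 + 5.5 + 11 + 5.5 = 34
(Check: W+ + W- = 66 should equal n(n+1)/2 = 66.)
Step 4: Test statistic W = min(W+, W-) = 32.
Step 5: Ties in |d|, so use the tie-corrected normal approximation.
        E[W] = n(n+1)/4 = 11*12/4 = 33.
        Tie groups: |d|=1 (t=2), |d|=4 (t=2), |d|=5 (t=2), |d|=6 (t=2); sum(t^3 - t) = 24.
        Var[W] = n(n+1)(2n+1)/24 - sum(t^3-t)/48 = 3036/24 - 24/48 = 126.
        z = (W - E[W]) / sqrt(Var[W]) = (32 - 33) / 11.2250 = -0.0891.
        Two-sided p = 2*Phi(z) = 0.929013.
Step 6: alpha = 0.05. fail to reject H0.

W+ = 32, W- = 34, W = min = 32, p = 0.929013, fail to reject H0.


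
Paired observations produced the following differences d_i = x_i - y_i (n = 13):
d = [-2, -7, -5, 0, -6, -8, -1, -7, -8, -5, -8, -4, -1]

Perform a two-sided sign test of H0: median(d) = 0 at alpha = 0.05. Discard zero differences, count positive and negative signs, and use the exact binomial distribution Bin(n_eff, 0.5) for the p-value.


Step 1: Discard zero differences. Original n = 13; n_eff = number of nonzero differences = 12.
Nonzero differences (with sign): -2, -7, -5, -6, -8, -1, -7, -8, -5, -8, -4, -1
Step 2: Count signs: positive = 0, negative = 12.
Step 3: Under H0: P(positive) = 0.5, so the number of positives S ~ Bin(12, 0.5).
Step 4: Two-sided exact p-value = sum of Bin(12,0.5) probabilities at or below the observed probability = 0.000488.
Step 5: alpha = 0.05. reject H0.

n_eff = 12, pos = 0, neg = 12, p = 0.000488, reject H0.


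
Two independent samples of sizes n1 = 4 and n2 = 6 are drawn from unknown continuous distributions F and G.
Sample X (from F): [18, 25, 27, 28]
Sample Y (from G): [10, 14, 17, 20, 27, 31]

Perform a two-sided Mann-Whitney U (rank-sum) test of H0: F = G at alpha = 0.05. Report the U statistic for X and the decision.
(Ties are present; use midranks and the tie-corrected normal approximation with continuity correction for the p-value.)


Step 1: Combine and sort all 10 observations; assign midranks.
sorted (value, group): (10,Y), (14,Y), (17,Y), (18,X), (20,Y), (25,X), (27,X), (27,Y), (28,X), (31,Y)
ranks: 10->1, 14->2, 17->3, 18->4, 20->5, 25->6, 27->7.5, 27->7.5, 28->9, 31->10
Step 2: Rank sum for X: R1 = 4 + 6 + 7.5 + 9 = 26.5.
Step 3: U_X = R1 - n1(n1+1)/2 = 26.5 - 4*5/2 = 26.5 - 10 = 16.5.
       U_Y = n1*n2 - U_X = 24 - 16.5 = 7.5.
Step 4: Ties are present, so use the tie-corrected normal approximation (with continuity correction) for the p-value.
Step 5: p-value = 0.392330; compare to alpha = 0.05. fail to reject H0.

U_X = 16.5, p = 0.392330, fail to reject H0 at alpha = 0.05.


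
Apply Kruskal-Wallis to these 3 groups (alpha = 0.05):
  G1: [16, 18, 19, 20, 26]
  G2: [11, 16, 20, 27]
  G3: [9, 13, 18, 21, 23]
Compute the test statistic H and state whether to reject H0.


Step 1: Combine all N = 14 observations and assign midranks.
sorted (value, group, rank): (9,G3,1), (11,G2,2), (13,G3,3), (16,G1,4.5), (16,G2,4.5), (18,G1,6.5), (18,G3,6.5), (19,G1,8), (20,G1,9.5), (20,G2,9.5), (21,G3,11), (23,G3,12), (26,G1,13), (27,G2,14)
Step 2: Sum ranks within each group.
R_1 = 41.5 (n_1 = 5)
R_2 = 30 (n_2 = 4)
R_3 = 33.5 (n_3 = 5)
Step 3: H = 12/(N(N+1)) * sum(R_i^2/n_i) - 3(N+1)
     = 12/(14*15) * (41.5^2/5 + 30^2/4 + 33.5^2/5) - 3*15
     = 0.057143 * 793.9 - 45
     = 0.365714.
Step 4: Ties present; correction factor C = 1 - 18/(14^3 - 14) = 0.993407. Corrected H = 0.365714 / 0.993407 = 0.368142.
Step 5: Under H0, H ~ chi^2(2); p-value = 0.831877.
Step 6: alpha = 0.05. fail to reject H0.

H = 0.3681, df = 2, p = 0.831877, fail to reject H0.


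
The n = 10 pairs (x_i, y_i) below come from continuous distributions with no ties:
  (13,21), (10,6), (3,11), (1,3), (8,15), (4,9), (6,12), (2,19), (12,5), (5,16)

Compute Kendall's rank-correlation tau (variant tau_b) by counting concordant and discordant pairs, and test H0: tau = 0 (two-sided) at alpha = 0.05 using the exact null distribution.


Step 1: Enumerate the 45 unordered pairs (i,j) with i<j and classify each by sign(x_j-x_i) * sign(y_j-y_i).
  (1,2):dx=-3,dy=-15->C; (1,3):dx=-10,dy=-10->C; (1,4):dx=-12,dy=-18->C; (1,5):dx=-5,dy=-6->C
  (1,6):dx=-9,dy=-12->C; (1,7):dx=-7,dy=-9->C; (1,8):dx=-11,dy=-2->C; (1,9):dx=-1,dy=-16->C
  (1,10):dx=-8,dy=-5->C; (2,3):dx=-7,dy=+5->D; (2,4):dx=-9,dy=-3->C; (2,5):dx=-2,dy=+9->D
  (2,6):dx=-6,dy=+3->D; (2,7):dx=-4,dy=+6->D; (2,8):dx=-8,dy=+13->D; (2,9):dx=+2,dy=-1->D
  (2,10):dx=-5,dy=+10->D; (3,4):dx=-2,dy=-8->C; (3,5):dx=+5,dy=+4->C; (3,6):dx=+1,dy=-2->D
  (3,7):dx=+3,dy=+1->C; (3,8):dx=-1,dy=+8->D; (3,9):dx=+9,dy=-6->D; (3,10):dx=+2,dy=+5->C
  (4,5):dx=+7,dy=+12->C; (4,6):dx=+3,dy=+6->C; (4,7):dx=+5,dy=+9->C; (4,8):dx=+1,dy=+16->C
  (4,9):dx=+11,dy=+2->C; (4,10):dx=+4,dy=+13->C; (5,6):dx=-4,dy=-6->C; (5,7):dx=-2,dy=-3->C
  (5,8):dx=-6,dy=+4->D; (5,9):dx=+4,dy=-10->D; (5,10):dx=-3,dy=+1->D; (6,7):dx=+2,dy=+3->C
  (6,8):dx=-2,dy=+10->D; (6,9):dx=+8,dy=-4->D; (6,10):dx=+1,dy=+7->C; (7,8):dx=-4,dy=+7->D
  (7,9):dx=+6,dy=-7->D; (7,10):dx=-1,dy=+4->D; (8,9):dx=+10,dy=-14->D; (8,10):dx=+3,dy=-3->D
  (9,10):dx=-7,dy=+11->D
Step 2: C = 24, D = 21, total pairs = 45.
Step 3: tau = (C - D)/(n(n-1)/2) = (24 - 21)/45 = 0.066667.
Step 4: Exact two-sided p-value (enumerate n! = 3628800 permutations of y under H0): p = 0.861801.
Step 5: alpha = 0.05. fail to reject H0.

tau_b = 0.0667 (C=24, D=21), p = 0.861801, fail to reject H0.


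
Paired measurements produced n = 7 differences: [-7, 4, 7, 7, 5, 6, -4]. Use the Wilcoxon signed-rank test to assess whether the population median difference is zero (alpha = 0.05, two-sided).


Step 1: Drop any zero differences (none here) and take |d_i|.
|d| = [7, 4, 7, 7, 5, 6, 4]
Step 2: Midrank |d_i| (ties get averaged ranks).
ranks: |7|->6, |4|->1.5, |7|->6, |7|->6, |5|->3, |6|->4, |4|->1.5
Step 3: Attach original signs; sum ranks with positive sign and with negative sign.
W+ = 1.5 + 6 + 6 + 3 + 4 = 20.5
W- = 6 + 1.5 = 7.5
(Check: W+ + W- = 28 should equal n(n+1)/2 = 28.)
Step 4: Test statistic W = min(W+, W-) = 7.5.
Step 5: Ties in |d|, so use the tie-corrected normal approximation.
        E[W] = n(n+1)/4 = 7*8/4 = 14.
        Tie groups: |d|=4 (t=2), |d|=7 (t=3); sum(t^3 - t) = 30.
        Var[W] = n(n+1)(2n+1)/24 - sum(t^3-t)/48 = 840/24 - 30/48 = 34.375.
        z = (W - E[W]) / sqrt(Var[W]) = (7.5 - 14) / 5.8630 = -1.1086.
        Two-sided p = 2*Phi(z) = 0.267584.
Step 6: alpha = 0.05. fail to reject H0.

W+ = 20.5, W- = 7.5, W = min = 7.5, p = 0.267584, fail to reject H0.


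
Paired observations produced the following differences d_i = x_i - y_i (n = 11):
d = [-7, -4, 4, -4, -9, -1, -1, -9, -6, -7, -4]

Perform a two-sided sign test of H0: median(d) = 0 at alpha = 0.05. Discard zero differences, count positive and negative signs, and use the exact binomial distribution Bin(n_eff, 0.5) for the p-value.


Step 1: Discard zero differences. Original n = 11; n_eff = number of nonzero differences = 11.
Nonzero differences (with sign): -7, -4, +4, -4, -9, -1, -1, -9, -6, -7, -4
Step 2: Count signs: positive = 1, negative = 10.
Step 3: Under H0: P(positive) = 0.5, so the number of positives S ~ Bin(11, 0.5).
Step 4: Two-sided exact p-value = sum of Bin(11,0.5) probabilities at or below the observed probability = 0.011719.
Step 5: alpha = 0.05. reject H0.

n_eff = 11, pos = 1, neg = 10, p = 0.011719, reject H0.


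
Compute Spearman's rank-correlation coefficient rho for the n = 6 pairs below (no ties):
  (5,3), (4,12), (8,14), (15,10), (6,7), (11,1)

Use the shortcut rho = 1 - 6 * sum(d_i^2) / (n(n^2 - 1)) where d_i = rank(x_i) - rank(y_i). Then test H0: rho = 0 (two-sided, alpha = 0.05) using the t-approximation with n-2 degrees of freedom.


Step 1: Rank x and y separately (midranks; no ties here).
rank(x): 5->2, 4->1, 8->4, 15->6, 6->3, 11->5
rank(y): 3->2, 12->5, 14->6, 10->4, 7->3, 1->1
Step 2: d_i = R_x(i) - R_y(i); compute d_i^2.
  (2-2)^2=0, (1-5)^2=16, (4-6)^2=4, (6-4)^2=4, (3-3)^2=0, (5-1)^2=16
sum(d^2) = 40.
Step 3: rho = 1 - 6*40 / (6*(6^2 - 1)) = 1 - 240/210 = -0.142857.
Step 4: Under H0, t = rho * sqrt((n-2)/(1-rho^2)) = -0.2887 ~ t(4).
Step 5: Two-sided p-value from the t-distribution with 4 df = 0.787172.
Step 6: alpha = 0.05. fail to reject H0.

rho = -0.1429, p = 0.787172, fail to reject H0 at alpha = 0.05.


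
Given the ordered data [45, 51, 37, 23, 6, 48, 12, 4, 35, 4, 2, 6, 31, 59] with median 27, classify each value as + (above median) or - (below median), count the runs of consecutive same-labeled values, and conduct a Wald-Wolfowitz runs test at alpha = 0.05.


Step 1: Compute median = 27; label A = above, B = below.
Labels in order: AAABBABBABBBAA  (n_A = 7, n_B = 7)
Step 2: Count runs R = 7.
Step 3: Under H0 (random ordering), E[R] = 2*n_A*n_B/(n_A+n_B) + 1 = 2*7*7/14 + 1 = 8.0000.
        Var[R] = 2*n_A*n_B*(2*n_A*n_B - n_A - n_B) / ((n_A+n_B)^2 * (n_A+n_B-1)) = 8232/2548 = 3.2308.
        SD[R] = 1.7974.
Step 4: Continuity-corrected z = (R + 0.5 - E[R]) / SD[R] = (7 + 0.5 - 8.0000) / 1.7974 = -0.2782.
Step 5: Two-sided p-value via normal approximation = 2*(1 - Phi(|z|)) = 0.780879.
Step 6: alpha = 0.05. fail to reject H0.

R = 7, z = -0.2782, p = 0.780879, fail to reject H0.


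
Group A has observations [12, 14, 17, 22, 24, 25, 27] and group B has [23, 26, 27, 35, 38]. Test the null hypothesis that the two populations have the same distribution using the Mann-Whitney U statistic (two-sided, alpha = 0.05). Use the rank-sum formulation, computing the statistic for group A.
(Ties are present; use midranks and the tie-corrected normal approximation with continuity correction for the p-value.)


Step 1: Combine and sort all 12 observations; assign midranks.
sorted (value, group): (12,X), (14,X), (17,X), (22,X), (23,Y), (24,X), (25,X), (26,Y), (27,X), (27,Y), (35,Y), (38,Y)
ranks: 12->1, 14->2, 17->3, 22->4, 23->5, 24->6, 25->7, 26->8, 27->9.5, 27->9.5, 35->11, 38->12
Step 2: Rank sum for X: R1 = 1 + 2 + 3 + 4 + 6 + 7 + 9.5 = 32.5.
Step 3: U_X = R1 - n1(n1+1)/2 = 32.5 - 7*8/2 = 32.5 - 28 = 4.5.
       U_Y = n1*n2 - U_X = 35 - 4.5 = 30.5.
Step 4: Ties are present, so use the tie-corrected normal approximation (with continuity correction) for the p-value.
Step 5: p-value = 0.041997; compare to alpha = 0.05. reject H0.

U_X = 4.5, p = 0.041997, reject H0 at alpha = 0.05.


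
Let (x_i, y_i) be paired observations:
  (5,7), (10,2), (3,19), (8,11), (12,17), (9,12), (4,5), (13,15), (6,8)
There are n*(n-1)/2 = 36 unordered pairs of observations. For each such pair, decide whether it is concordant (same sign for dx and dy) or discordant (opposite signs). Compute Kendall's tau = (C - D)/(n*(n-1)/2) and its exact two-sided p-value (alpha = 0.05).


Step 1: Enumerate the 36 unordered pairs (i,j) with i<j and classify each by sign(x_j-x_i) * sign(y_j-y_i).
  (1,2):dx=+5,dy=-5->D; (1,3):dx=-2,dy=+12->D; (1,4):dx=+3,dy=+4->C; (1,5):dx=+7,dy=+10->C
  (1,6):dx=+4,dy=+5->C; (1,7):dx=-1,dy=-2->C; (1,8):dx=+8,dy=+8->C; (1,9):dx=+1,dy=+1->C
  (2,3):dx=-7,dy=+17->D; (2,4):dx=-2,dy=+9->D; (2,5):dx=+2,dy=+15->C; (2,6):dx=-1,dy=+10->D
  (2,7):dx=-6,dy=+3->D; (2,8):dx=+3,dy=+13->C; (2,9):dx=-4,dy=+6->D; (3,4):dx=+5,dy=-8->D
  (3,5):dx=+9,dy=-2->D; (3,6):dx=+6,dy=-7->D; (3,7):dx=+1,dy=-14->D; (3,8):dx=+10,dy=-4->D
  (3,9):dx=+3,dy=-11->D; (4,5):dx=+4,dy=+6->C; (4,6):dx=+1,dy=+1->C; (4,7):dx=-4,dy=-6->C
  (4,8):dx=+5,dy=+4->C; (4,9):dx=-2,dy=-3->C; (5,6):dx=-3,dy=-5->C; (5,7):dx=-8,dy=-12->C
  (5,8):dx=+1,dy=-2->D; (5,9):dx=-6,dy=-9->C; (6,7):dx=-5,dy=-7->C; (6,8):dx=+4,dy=+3->C
  (6,9):dx=-3,dy=-4->C; (7,8):dx=+9,dy=+10->C; (7,9):dx=+2,dy=+3->C; (8,9):dx=-7,dy=-7->C
Step 2: C = 22, D = 14, total pairs = 36.
Step 3: tau = (C - D)/(n(n-1)/2) = (22 - 14)/36 = 0.222222.
Step 4: Exact two-sided p-value (enumerate n! = 362880 permutations of y under H0): p = 0.476709.
Step 5: alpha = 0.05. fail to reject H0.

tau_b = 0.2222 (C=22, D=14), p = 0.476709, fail to reject H0.


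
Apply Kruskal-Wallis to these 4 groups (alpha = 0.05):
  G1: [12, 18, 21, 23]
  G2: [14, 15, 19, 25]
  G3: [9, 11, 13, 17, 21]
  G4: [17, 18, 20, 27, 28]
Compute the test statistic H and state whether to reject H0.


Step 1: Combine all N = 18 observations and assign midranks.
sorted (value, group, rank): (9,G3,1), (11,G3,2), (12,G1,3), (13,G3,4), (14,G2,5), (15,G2,6), (17,G3,7.5), (17,G4,7.5), (18,G1,9.5), (18,G4,9.5), (19,G2,11), (20,G4,12), (21,G1,13.5), (21,G3,13.5), (23,G1,15), (25,G2,16), (27,G4,17), (28,G4,18)
Step 2: Sum ranks within each group.
R_1 = 41 (n_1 = 4)
R_2 = 38 (n_2 = 4)
R_3 = 28 (n_3 = 5)
R_4 = 64 (n_4 = 5)
Step 3: H = 12/(N(N+1)) * sum(R_i^2/n_i) - 3(N+1)
     = 12/(18*19) * (41^2/4 + 38^2/4 + 28^2/5 + 64^2/5) - 3*19
     = 0.035088 * 1757.25 - 57
     = 4.657895.
Step 4: Ties present; correction factor C = 1 - 18/(18^3 - 18) = 0.996904. Corrected H = 4.657895 / 0.996904 = 4.672360.
Step 5: Under H0, H ~ chi^2(3); p-value = 0.197422.
Step 6: alpha = 0.05. fail to reject H0.

H = 4.6724, df = 3, p = 0.197422, fail to reject H0.


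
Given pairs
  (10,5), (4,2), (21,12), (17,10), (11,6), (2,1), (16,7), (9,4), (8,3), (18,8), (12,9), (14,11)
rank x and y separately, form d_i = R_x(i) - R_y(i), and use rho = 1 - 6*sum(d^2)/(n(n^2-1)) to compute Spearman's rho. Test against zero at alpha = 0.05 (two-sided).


Step 1: Rank x and y separately (midranks; no ties here).
rank(x): 10->5, 4->2, 21->12, 17->10, 11->6, 2->1, 16->9, 9->4, 8->3, 18->11, 12->7, 14->8
rank(y): 5->5, 2->2, 12->12, 10->10, 6->6, 1->1, 7->7, 4->4, 3->3, 8->8, 9->9, 11->11
Step 2: d_i = R_x(i) - R_y(i); compute d_i^2.
  (5-5)^2=0, (2-2)^2=0, (12-12)^2=0, (10-10)^2=0, (6-6)^2=0, (1-1)^2=0, (9-7)^2=4, (4-4)^2=0, (3-3)^2=0, (11-8)^2=9, (7-9)^2=4, (8-11)^2=9
sum(d^2) = 26.
Step 3: rho = 1 - 6*26 / (12*(12^2 - 1)) = 1 - 156/1716 = 0.909091.
Step 4: Under H0, t = rho * sqrt((n-2)/(1-rho^2)) = 6.9007 ~ t(10).
Step 5: Two-sided p-value from the t-distribution with 10 df = 0.000042.
Step 6: alpha = 0.05. reject H0.

rho = 0.9091, p = 0.000042, reject H0 at alpha = 0.05.


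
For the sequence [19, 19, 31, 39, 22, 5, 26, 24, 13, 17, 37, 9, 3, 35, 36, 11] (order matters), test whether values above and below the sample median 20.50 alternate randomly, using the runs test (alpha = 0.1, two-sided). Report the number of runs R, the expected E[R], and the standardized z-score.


Step 1: Compute median = 20.50; label A = above, B = below.
Labels in order: BBAAABAABBABBAAB  (n_A = 8, n_B = 8)
Step 2: Count runs R = 9.
Step 3: Under H0 (random ordering), E[R] = 2*n_A*n_B/(n_A+n_B) + 1 = 2*8*8/16 + 1 = 9.0000.
        Var[R] = 2*n_A*n_B*(2*n_A*n_B - n_A - n_B) / ((n_A+n_B)^2 * (n_A+n_B-1)) = 14336/3840 = 3.7333.
        SD[R] = 1.9322.
Step 4: R = E[R], so z = 0 with no continuity correction.
Step 5: Two-sided p-value via normal approximation = 2*(1 - Phi(|z|)) = 1.000000.
Step 6: alpha = 0.1. fail to reject H0.

R = 9, z = 0.0000, p = 1.000000, fail to reject H0.


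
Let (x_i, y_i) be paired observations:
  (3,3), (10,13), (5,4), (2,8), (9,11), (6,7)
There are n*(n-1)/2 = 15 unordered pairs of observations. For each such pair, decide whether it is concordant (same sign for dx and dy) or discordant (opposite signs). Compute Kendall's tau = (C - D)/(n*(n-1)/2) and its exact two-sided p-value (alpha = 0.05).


Step 1: Enumerate the 15 unordered pairs (i,j) with i<j and classify each by sign(x_j-x_i) * sign(y_j-y_i).
  (1,2):dx=+7,dy=+10->C; (1,3):dx=+2,dy=+1->C; (1,4):dx=-1,dy=+5->D; (1,5):dx=+6,dy=+8->C
  (1,6):dx=+3,dy=+4->C; (2,3):dx=-5,dy=-9->C; (2,4):dx=-8,dy=-5->C; (2,5):dx=-1,dy=-2->C
  (2,6):dx=-4,dy=-6->C; (3,4):dx=-3,dy=+4->D; (3,5):dx=+4,dy=+7->C; (3,6):dx=+1,dy=+3->C
  (4,5):dx=+7,dy=+3->C; (4,6):dx=+4,dy=-1->D; (5,6):dx=-3,dy=-4->C
Step 2: C = 12, D = 3, total pairs = 15.
Step 3: tau = (C - D)/(n(n-1)/2) = (12 - 3)/15 = 0.600000.
Step 4: Exact two-sided p-value (enumerate n! = 720 permutations of y under H0): p = 0.136111.
Step 5: alpha = 0.05. fail to reject H0.

tau_b = 0.6000 (C=12, D=3), p = 0.136111, fail to reject H0.


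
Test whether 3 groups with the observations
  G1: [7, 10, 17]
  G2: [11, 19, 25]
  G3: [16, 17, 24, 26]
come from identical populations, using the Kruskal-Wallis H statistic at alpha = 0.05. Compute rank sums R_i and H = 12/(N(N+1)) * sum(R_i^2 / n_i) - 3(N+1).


Step 1: Combine all N = 10 observations and assign midranks.
sorted (value, group, rank): (7,G1,1), (10,G1,2), (11,G2,3), (16,G3,4), (17,G1,5.5), (17,G3,5.5), (19,G2,7), (24,G3,8), (25,G2,9), (26,G3,10)
Step 2: Sum ranks within each group.
R_1 = 8.5 (n_1 = 3)
R_2 = 19 (n_2 = 3)
R_3 = 27.5 (n_3 = 4)
Step 3: H = 12/(N(N+1)) * sum(R_i^2/n_i) - 3(N+1)
     = 12/(10*11) * (8.5^2/3 + 19^2/3 + 27.5^2/4) - 3*11
     = 0.109091 * 333.479 - 33
     = 3.379545.
Step 4: Ties present; correction factor C = 1 - 6/(10^3 - 10) = 0.993939. Corrected H = 3.379545 / 0.993939 = 3.400152.
Step 5: Under H0, H ~ chi^2(2); p-value = 0.182670.
Step 6: alpha = 0.05. fail to reject H0.

H = 3.4002, df = 2, p = 0.182670, fail to reject H0.


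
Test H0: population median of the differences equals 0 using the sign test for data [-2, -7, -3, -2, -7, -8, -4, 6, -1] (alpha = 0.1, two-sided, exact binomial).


Step 1: Discard zero differences. Original n = 9; n_eff = number of nonzero differences = 9.
Nonzero differences (with sign): -2, -7, -3, -2, -7, -8, -4, +6, -1
Step 2: Count signs: positive = 1, negative = 8.
Step 3: Under H0: P(positive) = 0.5, so the number of positives S ~ Bin(9, 0.5).
Step 4: Two-sided exact p-value = sum of Bin(9,0.5) probabilities at or below the observed probability = 0.039062.
Step 5: alpha = 0.1. reject H0.

n_eff = 9, pos = 1, neg = 8, p = 0.039062, reject H0.


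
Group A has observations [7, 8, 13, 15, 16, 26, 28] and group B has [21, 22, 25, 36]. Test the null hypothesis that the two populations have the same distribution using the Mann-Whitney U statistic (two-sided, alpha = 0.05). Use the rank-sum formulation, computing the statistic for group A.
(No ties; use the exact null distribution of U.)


Step 1: Combine and sort all 11 observations; assign midranks.
sorted (value, group): (7,X), (8,X), (13,X), (15,X), (16,X), (21,Y), (22,Y), (25,Y), (26,X), (28,X), (36,Y)
ranks: 7->1, 8->2, 13->3, 15->4, 16->5, 21->6, 22->7, 25->8, 26->9, 28->10, 36->11
Step 2: Rank sum for X: R1 = 1 + 2 + 3 + 4 + 5 + 9 + 10 = 34.
Step 3: U_X = R1 - n1(n1+1)/2 = 34 - 7*8/2 = 34 - 28 = 6.
       U_Y = n1*n2 - U_X = 28 - 6 = 22.
Step 4: No ties, so the exact null distribution of U (based on enumerating the C(11,7) = 330 equally likely rank assignments) gives the two-sided p-value.
Step 5: p-value = 0.163636; compare to alpha = 0.05. fail to reject H0.

U_X = 6, p = 0.163636, fail to reject H0 at alpha = 0.05.


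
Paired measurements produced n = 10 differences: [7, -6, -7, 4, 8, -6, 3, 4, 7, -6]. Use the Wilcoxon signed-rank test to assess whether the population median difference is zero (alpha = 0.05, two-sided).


Step 1: Drop any zero differences (none here) and take |d_i|.
|d| = [7, 6, 7, 4, 8, 6, 3, 4, 7, 6]
Step 2: Midrank |d_i| (ties get averaged ranks).
ranks: |7|->8, |6|->5, |7|->8, |4|->2.5, |8|->10, |6|->5, |3|->1, |4|->2.5, |7|->8, |6|->5
Step 3: Attach original signs; sum ranks with positive sign and with negative sign.
W+ = 8 + 2.5 + 10 + 1 + 2.5 + 8 = 32
W- = 5 + 8 + 5 + 5 = 23
(Check: W+ + W- = 55 should equal n(n+1)/2 = 55.)
Step 4: Test statistic W = min(W+, W-) = 23.
Step 5: Ties in |d|, so use the tie-corrected normal approximation.
        E[W] = n(n+1)/4 = 10*11/4 = 27.5.
        Tie groups: |d|=4 (t=2), |d|=6 (t=3), |d|=7 (t=3); sum(t^3 - t) = 54.
        Var[W] = n(n+1)(2n+1)/24 - sum(t^3-t)/48 = 2310/24 - 54/48 = 95.125.
        z = (W - E[W]) / sqrt(Var[W]) = (23 - 27.5) / 9.7532 = -0.4614.
        Two-sided p = 2*Phi(z) = 0.644521.
Step 6: alpha = 0.05. fail to reject H0.

W+ = 32, W- = 23, W = min = 23, p = 0.644521, fail to reject H0.
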